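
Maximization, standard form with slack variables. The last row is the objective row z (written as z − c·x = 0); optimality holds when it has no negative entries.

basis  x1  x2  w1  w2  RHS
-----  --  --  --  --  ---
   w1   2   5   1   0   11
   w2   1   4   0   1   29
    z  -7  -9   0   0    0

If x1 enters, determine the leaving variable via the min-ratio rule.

w1

Column x1 entries and ratios — w1: 11/2 = 11/2; w2: 29/1 = 29.
Smallest ratio is 11/2 in the row of w1, so w1 leaves.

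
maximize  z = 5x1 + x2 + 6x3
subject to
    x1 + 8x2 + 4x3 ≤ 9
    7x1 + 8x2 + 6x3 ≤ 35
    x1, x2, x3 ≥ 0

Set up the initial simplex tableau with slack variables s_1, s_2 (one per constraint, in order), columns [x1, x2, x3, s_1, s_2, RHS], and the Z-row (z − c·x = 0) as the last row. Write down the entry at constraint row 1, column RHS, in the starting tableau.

9

The RHS of constraint 1 is b_1 = 9.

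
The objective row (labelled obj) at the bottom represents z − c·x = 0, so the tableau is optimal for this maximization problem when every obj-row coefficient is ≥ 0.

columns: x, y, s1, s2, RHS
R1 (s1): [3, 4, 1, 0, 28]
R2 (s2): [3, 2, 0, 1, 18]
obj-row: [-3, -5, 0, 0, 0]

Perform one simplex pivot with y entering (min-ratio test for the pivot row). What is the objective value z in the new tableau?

Ratio test on column y — row 1: 28/4 = 7; row 2: 18/2 = 9. Minimum is 7 at row 1 (s1 leaves); pivot element 4.
Pivot on row 1; the obj-row RHS becomes 0 − (-5)·7 = 35.

35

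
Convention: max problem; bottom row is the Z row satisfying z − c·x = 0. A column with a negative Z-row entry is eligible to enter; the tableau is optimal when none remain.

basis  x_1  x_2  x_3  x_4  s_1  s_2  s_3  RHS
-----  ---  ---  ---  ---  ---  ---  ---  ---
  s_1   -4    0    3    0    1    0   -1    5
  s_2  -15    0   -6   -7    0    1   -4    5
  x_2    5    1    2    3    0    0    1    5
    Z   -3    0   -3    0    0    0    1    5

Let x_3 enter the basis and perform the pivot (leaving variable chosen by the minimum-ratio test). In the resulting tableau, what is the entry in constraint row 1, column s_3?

Ratio test on column x_3 — row 1: 5/3 = 5/3; row 2: entry -6 ≤ 0; row 3: 5/2 = 5/2. Minimum is 5/3 at row 1 (s_1 leaves); pivot element 3.
Divide row 1 by 3; eliminate column x_3 from the other rows.
In the new row 1, the s_3 entry is the old entry divided by the pivot: (-1)/3 = -1/3.

-1/3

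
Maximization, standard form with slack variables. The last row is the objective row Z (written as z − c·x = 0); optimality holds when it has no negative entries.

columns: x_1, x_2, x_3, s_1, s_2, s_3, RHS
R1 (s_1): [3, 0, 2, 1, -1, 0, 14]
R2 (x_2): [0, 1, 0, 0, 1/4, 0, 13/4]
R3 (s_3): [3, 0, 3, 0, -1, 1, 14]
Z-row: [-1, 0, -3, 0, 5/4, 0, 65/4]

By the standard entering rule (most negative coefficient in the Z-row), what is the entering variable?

Negative Z-row entries: x_1: -1, x_3: -3.
The most negative is -3 in column x_3, so x_3 enters.

x_3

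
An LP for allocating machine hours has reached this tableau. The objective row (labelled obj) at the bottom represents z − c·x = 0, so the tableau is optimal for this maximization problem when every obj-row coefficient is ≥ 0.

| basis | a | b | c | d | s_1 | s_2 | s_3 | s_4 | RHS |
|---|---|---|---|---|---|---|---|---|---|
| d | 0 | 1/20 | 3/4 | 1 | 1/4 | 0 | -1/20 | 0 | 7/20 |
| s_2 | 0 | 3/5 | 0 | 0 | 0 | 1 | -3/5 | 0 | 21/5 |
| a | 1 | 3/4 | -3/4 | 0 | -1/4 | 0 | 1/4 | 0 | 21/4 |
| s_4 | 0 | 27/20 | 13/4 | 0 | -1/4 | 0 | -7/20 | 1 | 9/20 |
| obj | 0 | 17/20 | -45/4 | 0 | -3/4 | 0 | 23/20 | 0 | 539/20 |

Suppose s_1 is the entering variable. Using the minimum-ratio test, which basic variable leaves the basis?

Column s_1 entries and ratios — d: (7/20)/(1/4) = 7/5; s_2: 0 ≤ 0, skip; a: -1/4 ≤ 0, skip; s_4: -1/4 ≤ 0, skip.
Smallest ratio is 7/5 in the row of d, so d leaves.

d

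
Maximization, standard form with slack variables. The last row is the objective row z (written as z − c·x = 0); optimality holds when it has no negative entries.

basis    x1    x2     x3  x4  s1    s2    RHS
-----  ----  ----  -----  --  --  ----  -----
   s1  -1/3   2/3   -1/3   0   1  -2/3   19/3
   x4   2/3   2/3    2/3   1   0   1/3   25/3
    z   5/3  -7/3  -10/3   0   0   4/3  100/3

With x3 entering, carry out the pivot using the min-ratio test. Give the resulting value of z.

75

Ratio test on column x3 — row 1: entry -1/3 ≤ 0; row 2: (25/3)/(2/3) = 25/2. Minimum is 25/2 at row 2 (x4 leaves); pivot element 2/3.
Pivot on row 2; the z-row RHS becomes 100/3 − (-10/3)·(25/2) = 75.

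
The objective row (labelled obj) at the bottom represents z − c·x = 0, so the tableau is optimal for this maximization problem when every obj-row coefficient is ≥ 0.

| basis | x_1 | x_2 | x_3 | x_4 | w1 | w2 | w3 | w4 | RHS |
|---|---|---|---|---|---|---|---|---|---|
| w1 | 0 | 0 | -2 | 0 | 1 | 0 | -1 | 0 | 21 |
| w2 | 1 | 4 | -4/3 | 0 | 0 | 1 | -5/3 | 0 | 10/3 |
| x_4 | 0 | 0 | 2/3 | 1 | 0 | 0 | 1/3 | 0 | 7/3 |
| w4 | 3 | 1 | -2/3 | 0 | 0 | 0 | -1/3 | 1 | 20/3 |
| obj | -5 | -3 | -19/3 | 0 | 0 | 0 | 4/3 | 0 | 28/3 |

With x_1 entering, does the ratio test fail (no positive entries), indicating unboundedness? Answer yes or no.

no

Column x_1 has positive entries in row(s) 2, 4, so the ratio test bounds it — not unbounded.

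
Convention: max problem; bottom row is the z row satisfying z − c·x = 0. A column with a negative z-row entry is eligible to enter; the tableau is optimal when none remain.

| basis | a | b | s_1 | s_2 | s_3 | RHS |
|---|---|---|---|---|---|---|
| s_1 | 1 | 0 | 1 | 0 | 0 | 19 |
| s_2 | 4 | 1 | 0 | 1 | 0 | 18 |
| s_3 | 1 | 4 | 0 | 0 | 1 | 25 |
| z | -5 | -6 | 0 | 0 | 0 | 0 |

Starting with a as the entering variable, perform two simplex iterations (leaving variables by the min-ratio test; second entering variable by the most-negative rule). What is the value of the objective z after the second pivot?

Ratio test on column a — row 1: 19/1 = 19; row 2: 18/4 = 9/2; row 3: 25/1 = 25. Minimum is 9/2 at row 2 (s_2 leaves); pivot element 4.
Pivot on row 2; the z-row RHS becomes 0 − (-5)·(9/2) = 45/2.
Next entering variable (most negative z-row entry -19/4): b.
Ratio test on column b — row 1: entry -1/4 ≤ 0; row 2: (9/2)/(1/4) = 18; row 3: (41/2)/(15/4) = 82/15. Minimum is 82/15 at row 3 (s_3 leaves); pivot element 15/4.
After the second pivot the z-row RHS is 45/2 − (-19/4)·(82/15) = 727/15.

727/15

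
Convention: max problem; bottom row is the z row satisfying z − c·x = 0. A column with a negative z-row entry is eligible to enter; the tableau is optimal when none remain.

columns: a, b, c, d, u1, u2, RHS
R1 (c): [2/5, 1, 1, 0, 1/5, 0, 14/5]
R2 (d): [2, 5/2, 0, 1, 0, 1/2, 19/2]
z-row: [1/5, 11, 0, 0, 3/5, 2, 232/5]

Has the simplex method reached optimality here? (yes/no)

yes

Every z-row coefficient is ≥ 0, so the tableau is optimal.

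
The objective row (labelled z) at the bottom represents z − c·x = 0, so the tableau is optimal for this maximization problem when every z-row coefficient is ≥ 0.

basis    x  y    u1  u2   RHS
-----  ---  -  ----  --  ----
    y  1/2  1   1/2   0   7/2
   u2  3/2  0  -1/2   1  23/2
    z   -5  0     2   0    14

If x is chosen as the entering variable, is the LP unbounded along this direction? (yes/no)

no

Column x has positive entries in row(s) 1, 2, so the ratio test bounds it — not unbounded.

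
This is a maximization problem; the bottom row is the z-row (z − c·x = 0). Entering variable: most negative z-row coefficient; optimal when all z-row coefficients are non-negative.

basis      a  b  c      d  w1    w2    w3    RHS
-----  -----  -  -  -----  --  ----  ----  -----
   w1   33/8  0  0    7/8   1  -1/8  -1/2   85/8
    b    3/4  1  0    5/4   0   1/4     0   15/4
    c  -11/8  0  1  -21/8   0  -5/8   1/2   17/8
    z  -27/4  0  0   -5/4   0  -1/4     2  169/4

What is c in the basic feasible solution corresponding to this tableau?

c is basic (row 3); its value is the RHS of that row, 17/8.

17/8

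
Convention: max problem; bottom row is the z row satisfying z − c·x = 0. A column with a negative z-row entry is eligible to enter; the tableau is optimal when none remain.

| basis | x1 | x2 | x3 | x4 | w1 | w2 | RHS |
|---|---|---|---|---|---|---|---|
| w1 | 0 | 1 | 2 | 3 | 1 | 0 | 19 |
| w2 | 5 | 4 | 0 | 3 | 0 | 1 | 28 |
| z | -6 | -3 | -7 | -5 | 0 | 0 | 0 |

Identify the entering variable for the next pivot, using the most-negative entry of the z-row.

x3

Negative z-row entries: x1: -6, x2: -3, x3: -7, x4: -5.
The most negative is -7 in column x3, so x3 enters.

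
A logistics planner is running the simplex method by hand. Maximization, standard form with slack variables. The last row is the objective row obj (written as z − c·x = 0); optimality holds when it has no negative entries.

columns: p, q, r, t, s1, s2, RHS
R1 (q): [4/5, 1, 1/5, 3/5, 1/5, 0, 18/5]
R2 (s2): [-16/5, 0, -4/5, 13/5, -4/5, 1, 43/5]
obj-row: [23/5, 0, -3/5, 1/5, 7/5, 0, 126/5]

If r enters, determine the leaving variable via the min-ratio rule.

Column r entries and ratios — q: (18/5)/(1/5) = 18; s2: -4/5 ≤ 0, skip.
Smallest ratio is 18 in the row of q, so q leaves.

q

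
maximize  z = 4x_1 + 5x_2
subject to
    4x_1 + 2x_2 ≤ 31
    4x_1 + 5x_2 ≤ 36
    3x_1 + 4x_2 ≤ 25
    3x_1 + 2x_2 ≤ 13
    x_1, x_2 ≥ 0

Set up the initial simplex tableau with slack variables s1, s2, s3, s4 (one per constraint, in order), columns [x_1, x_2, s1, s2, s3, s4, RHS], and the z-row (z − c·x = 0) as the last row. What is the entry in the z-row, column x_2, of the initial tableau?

-5

The z-row carries the negated objective coefficients: the x_2 entry is -5.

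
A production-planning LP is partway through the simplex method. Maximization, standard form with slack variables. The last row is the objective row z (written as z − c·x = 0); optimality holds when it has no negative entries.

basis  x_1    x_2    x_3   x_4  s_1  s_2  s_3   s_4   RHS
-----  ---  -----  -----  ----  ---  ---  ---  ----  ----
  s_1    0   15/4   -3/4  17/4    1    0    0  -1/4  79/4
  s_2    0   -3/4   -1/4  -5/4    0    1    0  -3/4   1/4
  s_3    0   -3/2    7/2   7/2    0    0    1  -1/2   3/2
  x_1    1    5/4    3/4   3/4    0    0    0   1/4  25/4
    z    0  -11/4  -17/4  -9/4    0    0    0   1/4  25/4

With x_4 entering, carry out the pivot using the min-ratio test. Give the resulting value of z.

Ratio test on column x_4 — row 1: (79/4)/(17/4) = 79/17; row 2: entry -5/4 ≤ 0; row 3: (3/2)/(7/2) = 3/7; row 4: (25/4)/(3/4) = 25/3. Minimum is 3/7 at row 3 (s_3 leaves); pivot element 7/2.
Pivot on row 3; the z-row RHS becomes 25/4 − (-9/4)·(3/7) = 101/14.

101/14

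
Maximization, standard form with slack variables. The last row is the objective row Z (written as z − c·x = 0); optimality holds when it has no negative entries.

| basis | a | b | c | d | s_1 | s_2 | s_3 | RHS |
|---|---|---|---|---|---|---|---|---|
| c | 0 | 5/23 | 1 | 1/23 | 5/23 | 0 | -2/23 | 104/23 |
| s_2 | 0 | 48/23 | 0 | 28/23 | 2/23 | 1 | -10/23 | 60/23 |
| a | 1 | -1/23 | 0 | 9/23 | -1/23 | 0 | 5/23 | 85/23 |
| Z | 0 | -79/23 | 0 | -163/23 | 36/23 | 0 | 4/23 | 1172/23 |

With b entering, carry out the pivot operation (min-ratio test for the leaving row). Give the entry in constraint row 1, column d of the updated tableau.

-1/12

Ratio test on column b — row 1: (104/23)/(5/23) = 104/5; row 2: (60/23)/(48/23) = 5/4; row 3: entry -1/23 ≤ 0. Minimum is 5/4 at row 2 (s_2 leaves); pivot element 48/23.
Divide row 2 by 48/23; eliminate column b from the other rows.
Row 1 update in column d: 1/23 − (5/23)·(7/12) = -1/12.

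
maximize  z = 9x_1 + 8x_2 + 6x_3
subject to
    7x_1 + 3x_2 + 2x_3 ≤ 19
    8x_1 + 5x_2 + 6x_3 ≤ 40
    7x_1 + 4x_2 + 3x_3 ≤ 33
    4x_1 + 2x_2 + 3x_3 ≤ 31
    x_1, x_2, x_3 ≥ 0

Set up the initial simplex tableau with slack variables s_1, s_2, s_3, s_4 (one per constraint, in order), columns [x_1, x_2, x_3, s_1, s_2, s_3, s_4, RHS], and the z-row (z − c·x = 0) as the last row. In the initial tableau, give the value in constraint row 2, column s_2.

1

Slack s_2 belongs to constraint 2; its column is the unit vector e_2, so the entry in row 2 is 1.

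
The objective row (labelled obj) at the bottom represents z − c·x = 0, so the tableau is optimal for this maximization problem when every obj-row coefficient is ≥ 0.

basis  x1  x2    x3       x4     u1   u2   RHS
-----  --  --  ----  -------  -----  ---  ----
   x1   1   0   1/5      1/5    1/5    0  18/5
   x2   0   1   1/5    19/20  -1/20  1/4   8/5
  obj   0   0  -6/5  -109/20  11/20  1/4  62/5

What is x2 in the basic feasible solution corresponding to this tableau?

x2 is basic (row 2); its value is the RHS of that row, 8/5.

8/5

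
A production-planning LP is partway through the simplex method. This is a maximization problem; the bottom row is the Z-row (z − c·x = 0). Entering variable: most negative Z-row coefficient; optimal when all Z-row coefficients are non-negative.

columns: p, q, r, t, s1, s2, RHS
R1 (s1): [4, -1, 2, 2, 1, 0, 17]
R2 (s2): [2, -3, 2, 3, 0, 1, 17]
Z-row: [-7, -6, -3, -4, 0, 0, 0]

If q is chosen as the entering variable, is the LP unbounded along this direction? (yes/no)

Every constraint-row entry in column q is ≤ 0, so increasing q is unbounded.

yes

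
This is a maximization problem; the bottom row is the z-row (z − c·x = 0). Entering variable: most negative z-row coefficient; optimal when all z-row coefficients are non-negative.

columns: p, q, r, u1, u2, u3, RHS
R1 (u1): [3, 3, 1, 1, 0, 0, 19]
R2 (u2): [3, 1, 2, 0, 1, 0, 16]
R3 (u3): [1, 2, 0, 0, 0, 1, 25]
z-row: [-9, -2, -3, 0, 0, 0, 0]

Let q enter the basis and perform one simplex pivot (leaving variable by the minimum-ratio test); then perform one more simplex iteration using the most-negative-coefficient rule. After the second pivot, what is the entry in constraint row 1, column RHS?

Ratio test on column q — row 1: 19/3 = 19/3; row 2: 16/1 = 16; row 3: 25/2 = 25/2. Minimum is 19/3 at row 1 (u1 leaves); pivot element 3.
Divide row 1 by 3; eliminate column q from the other rows.
Second iteration: most negative z-row entry is -7 in column p, so p enters.
Ratio test on column p — row 1: (19/3)/1 = 19/3; row 2: (29/3)/2 = 29/6; row 3: entry -1 ≤ 0. Minimum is 29/6 at row 2 (u2 leaves); pivot element 2.
Divide row 2 by 2; eliminate column p from the other rows.
After both pivots, the entry at constraint row 1, column RHS is 3/2.

3/2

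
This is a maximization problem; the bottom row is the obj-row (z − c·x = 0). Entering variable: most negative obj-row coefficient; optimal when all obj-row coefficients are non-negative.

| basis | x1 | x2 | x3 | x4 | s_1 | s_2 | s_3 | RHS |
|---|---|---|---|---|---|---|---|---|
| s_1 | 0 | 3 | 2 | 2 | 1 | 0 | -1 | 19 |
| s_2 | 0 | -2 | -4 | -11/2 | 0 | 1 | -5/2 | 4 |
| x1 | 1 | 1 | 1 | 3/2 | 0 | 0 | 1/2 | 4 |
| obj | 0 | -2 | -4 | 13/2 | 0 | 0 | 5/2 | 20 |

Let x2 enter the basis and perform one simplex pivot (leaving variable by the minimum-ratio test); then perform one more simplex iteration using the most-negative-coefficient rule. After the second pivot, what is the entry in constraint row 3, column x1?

1

Ratio test on column x2 — row 1: 19/3 = 19/3; row 2: entry -2 ≤ 0; row 3: 4/1 = 4. Minimum is 4 at row 3 (x1 leaves); pivot element 1.
Divide row 3 by 1; eliminate column x2 from the other rows.
Second iteration: most negative obj-row entry is -2 in column x3, so x3 enters.
Ratio test on column x3 — row 1: entry -1 ≤ 0; row 2: entry -2 ≤ 0; row 3: 4/1 = 4. Minimum is 4 at row 3 (x2 leaves); pivot element 1.
Divide row 3 by 1; eliminate column x3 from the other rows.
After both pivots, the entry at constraint row 3, column x1 is 1.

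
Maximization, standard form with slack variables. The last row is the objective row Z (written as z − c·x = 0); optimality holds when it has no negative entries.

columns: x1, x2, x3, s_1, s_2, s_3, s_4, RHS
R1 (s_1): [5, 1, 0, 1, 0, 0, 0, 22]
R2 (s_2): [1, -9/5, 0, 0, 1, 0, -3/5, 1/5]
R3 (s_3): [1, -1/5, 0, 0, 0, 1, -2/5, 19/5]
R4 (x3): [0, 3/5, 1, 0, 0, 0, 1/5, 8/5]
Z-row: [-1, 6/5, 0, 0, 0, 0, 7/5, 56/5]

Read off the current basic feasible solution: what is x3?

8/5

x3 is basic (row 4); its value is the RHS of that row, 8/5.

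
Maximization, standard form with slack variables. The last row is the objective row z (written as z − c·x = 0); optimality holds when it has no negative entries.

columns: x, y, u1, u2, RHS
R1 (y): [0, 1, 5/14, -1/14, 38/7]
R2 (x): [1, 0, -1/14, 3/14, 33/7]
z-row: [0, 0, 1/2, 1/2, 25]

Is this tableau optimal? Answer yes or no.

Every z-row coefficient is ≥ 0, so the tableau is optimal.

yes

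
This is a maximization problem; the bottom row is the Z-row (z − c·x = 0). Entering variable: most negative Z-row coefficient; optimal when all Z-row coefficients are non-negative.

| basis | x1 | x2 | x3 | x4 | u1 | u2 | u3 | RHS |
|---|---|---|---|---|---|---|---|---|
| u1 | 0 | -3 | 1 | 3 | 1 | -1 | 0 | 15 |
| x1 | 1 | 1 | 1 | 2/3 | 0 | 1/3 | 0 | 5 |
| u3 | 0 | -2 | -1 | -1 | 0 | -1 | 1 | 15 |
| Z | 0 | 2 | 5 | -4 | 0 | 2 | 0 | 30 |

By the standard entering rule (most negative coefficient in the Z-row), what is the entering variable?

Negative Z-row entries: x4: -4.
The most negative is -4 in column x4, so x4 enters.

x4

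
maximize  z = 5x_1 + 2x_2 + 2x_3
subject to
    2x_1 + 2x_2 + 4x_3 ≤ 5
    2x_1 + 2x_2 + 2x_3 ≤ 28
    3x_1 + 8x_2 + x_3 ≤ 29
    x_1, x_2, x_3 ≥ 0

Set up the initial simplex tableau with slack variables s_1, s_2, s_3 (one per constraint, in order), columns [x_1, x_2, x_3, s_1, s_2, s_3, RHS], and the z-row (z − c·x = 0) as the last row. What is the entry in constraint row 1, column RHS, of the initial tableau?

The RHS of constraint 1 is b_1 = 5.

5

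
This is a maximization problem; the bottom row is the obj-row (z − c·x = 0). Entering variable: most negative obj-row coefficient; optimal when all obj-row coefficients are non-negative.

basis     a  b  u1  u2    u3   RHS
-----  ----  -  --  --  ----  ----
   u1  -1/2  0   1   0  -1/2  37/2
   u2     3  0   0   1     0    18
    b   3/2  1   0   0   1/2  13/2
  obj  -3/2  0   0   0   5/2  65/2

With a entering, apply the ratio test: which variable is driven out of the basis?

Column a entries and ratios — u1: -1/2 ≤ 0, skip; u2: 18/3 = 6; b: (13/2)/(3/2) = 13/3.
Smallest ratio is 13/3 in the row of b, so b leaves.

b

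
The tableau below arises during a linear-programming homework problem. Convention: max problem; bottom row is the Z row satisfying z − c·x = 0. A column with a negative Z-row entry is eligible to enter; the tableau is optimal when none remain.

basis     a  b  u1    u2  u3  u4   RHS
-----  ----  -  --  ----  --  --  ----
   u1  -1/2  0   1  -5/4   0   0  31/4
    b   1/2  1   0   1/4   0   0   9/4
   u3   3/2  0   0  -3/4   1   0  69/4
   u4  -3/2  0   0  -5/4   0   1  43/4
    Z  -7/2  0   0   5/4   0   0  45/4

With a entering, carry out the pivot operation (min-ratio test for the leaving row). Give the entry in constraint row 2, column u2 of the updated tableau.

Ratio test on column a — row 1: entry -1/2 ≤ 0; row 2: (9/4)/(1/2) = 9/2; row 3: (69/4)/(3/2) = 23/2; row 4: entry -3/2 ≤ 0. Minimum is 9/2 at row 2 (b leaves); pivot element 1/2.
Divide row 2 by 1/2; eliminate column a from the other rows.
In the new row 2, the u2 entry is the old entry divided by the pivot: (1/4)/(1/2) = 1/2.

1/2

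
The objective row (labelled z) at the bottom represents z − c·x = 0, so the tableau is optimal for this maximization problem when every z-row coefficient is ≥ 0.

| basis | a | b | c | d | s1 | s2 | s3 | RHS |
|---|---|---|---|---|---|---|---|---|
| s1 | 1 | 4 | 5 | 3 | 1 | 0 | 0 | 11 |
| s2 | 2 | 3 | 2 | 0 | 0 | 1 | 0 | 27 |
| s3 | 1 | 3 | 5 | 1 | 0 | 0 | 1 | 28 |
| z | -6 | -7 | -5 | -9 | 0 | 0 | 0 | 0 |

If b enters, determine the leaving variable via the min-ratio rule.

s1

Column b entries and ratios — s1: 11/4 = 11/4; s2: 27/3 = 9; s3: 28/3 = 28/3.
Smallest ratio is 11/4 in the row of s1, so s1 leaves.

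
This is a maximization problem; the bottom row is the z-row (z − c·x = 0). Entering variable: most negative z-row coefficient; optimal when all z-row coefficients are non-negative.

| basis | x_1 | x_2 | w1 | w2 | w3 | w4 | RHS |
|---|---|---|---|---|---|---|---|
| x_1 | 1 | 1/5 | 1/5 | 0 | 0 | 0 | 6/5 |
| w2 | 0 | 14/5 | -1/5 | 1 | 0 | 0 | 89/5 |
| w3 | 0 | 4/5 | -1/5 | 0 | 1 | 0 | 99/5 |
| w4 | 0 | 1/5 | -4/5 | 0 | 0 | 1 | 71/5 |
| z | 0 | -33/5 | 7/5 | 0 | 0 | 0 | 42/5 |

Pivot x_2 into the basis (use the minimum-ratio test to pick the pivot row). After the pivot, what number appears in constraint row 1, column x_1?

5

Ratio test on column x_2 — row 1: (6/5)/(1/5) = 6; row 2: (89/5)/(14/5) = 89/14; row 3: (99/5)/(4/5) = 99/4; row 4: (71/5)/(1/5) = 71. Minimum is 6 at row 1 (x_1 leaves); pivot element 1/5.
Divide row 1 by 1/5; eliminate column x_2 from the other rows.
In the new row 1, the x_1 entry is the old entry divided by the pivot: 1/(1/5) = 5.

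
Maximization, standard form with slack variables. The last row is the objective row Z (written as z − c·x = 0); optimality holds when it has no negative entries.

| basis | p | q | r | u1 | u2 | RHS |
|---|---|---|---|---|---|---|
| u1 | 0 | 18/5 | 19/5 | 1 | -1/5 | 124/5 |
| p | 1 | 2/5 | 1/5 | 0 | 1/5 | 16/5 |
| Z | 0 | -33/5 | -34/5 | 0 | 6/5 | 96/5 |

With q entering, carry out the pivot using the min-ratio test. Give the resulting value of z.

Ratio test on column q — row 1: (124/5)/(18/5) = 62/9; row 2: (16/5)/(2/5) = 8. Minimum is 62/9 at row 1 (u1 leaves); pivot element 18/5.
Pivot on row 1; the Z-row RHS becomes 96/5 − (-33/5)·(62/9) = 194/3.

194/3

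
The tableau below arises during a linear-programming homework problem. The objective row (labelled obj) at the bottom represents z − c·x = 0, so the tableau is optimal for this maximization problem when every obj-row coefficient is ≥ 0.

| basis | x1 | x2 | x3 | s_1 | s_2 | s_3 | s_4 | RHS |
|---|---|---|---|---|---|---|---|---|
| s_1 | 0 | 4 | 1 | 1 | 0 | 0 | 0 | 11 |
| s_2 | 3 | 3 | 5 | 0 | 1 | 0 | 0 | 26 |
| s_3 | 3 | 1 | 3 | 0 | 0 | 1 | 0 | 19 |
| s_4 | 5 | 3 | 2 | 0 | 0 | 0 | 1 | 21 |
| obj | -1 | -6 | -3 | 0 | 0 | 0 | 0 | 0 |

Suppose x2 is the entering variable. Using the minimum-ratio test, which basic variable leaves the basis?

Column x2 entries and ratios — s_1: 11/4 = 11/4; s_2: 26/3 = 26/3; s_3: 19/1 = 19; s_4: 21/3 = 7.
Smallest ratio is 11/4 in the row of s_1, so s_1 leaves.

s_1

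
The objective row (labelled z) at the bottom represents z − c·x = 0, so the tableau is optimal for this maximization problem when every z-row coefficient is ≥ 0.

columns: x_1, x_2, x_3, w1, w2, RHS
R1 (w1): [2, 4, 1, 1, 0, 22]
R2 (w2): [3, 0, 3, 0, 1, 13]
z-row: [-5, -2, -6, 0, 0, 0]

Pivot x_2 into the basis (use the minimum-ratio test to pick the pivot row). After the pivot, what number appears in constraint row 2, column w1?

Ratio test on column x_2 — row 1: 22/4 = 11/2; row 2: entry 0 ≤ 0. Minimum is 11/2 at row 1 (w1 leaves); pivot element 4.
Divide row 1 by 4; eliminate column x_2 from the other rows.
Row 2 update in column w1: 0 − 0·(1/4) = 0.

0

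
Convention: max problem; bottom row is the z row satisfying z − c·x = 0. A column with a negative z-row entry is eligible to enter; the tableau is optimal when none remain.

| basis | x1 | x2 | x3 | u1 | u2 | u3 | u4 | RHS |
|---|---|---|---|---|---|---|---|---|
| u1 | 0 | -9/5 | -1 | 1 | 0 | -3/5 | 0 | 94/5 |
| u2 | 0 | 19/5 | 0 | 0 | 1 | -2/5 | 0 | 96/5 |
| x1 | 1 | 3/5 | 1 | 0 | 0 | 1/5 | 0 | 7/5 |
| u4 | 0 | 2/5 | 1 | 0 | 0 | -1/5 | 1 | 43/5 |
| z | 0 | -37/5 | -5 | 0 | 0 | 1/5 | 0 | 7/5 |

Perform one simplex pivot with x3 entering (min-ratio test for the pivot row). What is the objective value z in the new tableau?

42/5

Ratio test on column x3 — row 1: entry -1 ≤ 0; row 2: entry 0 ≤ 0; row 3: (7/5)/1 = 7/5; row 4: (43/5)/1 = 43/5. Minimum is 7/5 at row 3 (x1 leaves); pivot element 1.
Pivot on row 3; the z-row RHS becomes 7/5 − (-5)·(7/5) = 42/5.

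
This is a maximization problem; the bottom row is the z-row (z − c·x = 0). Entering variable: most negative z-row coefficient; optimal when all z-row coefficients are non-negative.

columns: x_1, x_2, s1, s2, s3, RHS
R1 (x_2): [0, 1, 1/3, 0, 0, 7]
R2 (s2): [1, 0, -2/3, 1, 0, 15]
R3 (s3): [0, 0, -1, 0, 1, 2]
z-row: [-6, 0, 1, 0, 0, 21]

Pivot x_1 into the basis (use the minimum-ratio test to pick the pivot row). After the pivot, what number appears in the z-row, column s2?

6

Ratio test on column x_1 — row 1: entry 0 ≤ 0; row 2: 15/1 = 15; row 3: entry 0 ≤ 0. Minimum is 15 at row 2 (s2 leaves); pivot element 1.
Divide row 2 by 1; eliminate column x_1 from the other rows.
z-row update in column s2: 0 − (-6)·1 = 6.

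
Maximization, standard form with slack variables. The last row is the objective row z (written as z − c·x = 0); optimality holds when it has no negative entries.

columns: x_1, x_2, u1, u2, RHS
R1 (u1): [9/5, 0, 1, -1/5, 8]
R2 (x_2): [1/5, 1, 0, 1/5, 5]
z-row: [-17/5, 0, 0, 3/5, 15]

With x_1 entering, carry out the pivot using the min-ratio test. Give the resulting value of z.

Ratio test on column x_1 — row 1: 8/(9/5) = 40/9; row 2: 5/(1/5) = 25. Minimum is 40/9 at row 1 (u1 leaves); pivot element 9/5.
Pivot on row 1; the z-row RHS becomes 15 − (-17/5)·(40/9) = 271/9.

271/9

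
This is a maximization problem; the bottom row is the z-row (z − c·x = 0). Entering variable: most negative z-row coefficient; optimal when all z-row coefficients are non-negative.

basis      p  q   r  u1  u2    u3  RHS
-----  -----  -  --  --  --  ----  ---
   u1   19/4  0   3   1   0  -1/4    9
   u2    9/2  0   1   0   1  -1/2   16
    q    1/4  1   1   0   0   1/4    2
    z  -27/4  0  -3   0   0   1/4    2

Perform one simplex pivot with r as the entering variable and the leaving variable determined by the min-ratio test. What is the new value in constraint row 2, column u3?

-3/4

Ratio test on column r — row 1: 9/3 = 3; row 2: 16/1 = 16; row 3: 2/1 = 2. Minimum is 2 at row 3 (q leaves); pivot element 1.
Divide row 3 by 1; eliminate column r from the other rows.
Row 2 update in column u3: -1/2 − 1·(1/4) = -3/4.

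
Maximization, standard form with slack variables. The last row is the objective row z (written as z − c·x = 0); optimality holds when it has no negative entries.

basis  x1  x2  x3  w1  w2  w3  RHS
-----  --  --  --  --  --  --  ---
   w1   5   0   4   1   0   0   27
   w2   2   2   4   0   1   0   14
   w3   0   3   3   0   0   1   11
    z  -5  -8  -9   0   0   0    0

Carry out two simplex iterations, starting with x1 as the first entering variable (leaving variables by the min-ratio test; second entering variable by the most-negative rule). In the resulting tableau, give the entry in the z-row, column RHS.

199/5

Ratio test on column x1 — row 1: 27/5 = 27/5; row 2: 14/2 = 7; row 3: entry 0 ≤ 0. Minimum is 27/5 at row 1 (w1 leaves); pivot element 5.
Divide row 1 by 5; eliminate column x1 from the other rows.
Second iteration: most negative z-row entry is -8 in column x2, so x2 enters.
Ratio test on column x2 — row 1: entry 0 ≤ 0; row 2: (16/5)/2 = 8/5; row 3: 11/3 = 11/3. Minimum is 8/5 at row 2 (w2 leaves); pivot element 2.
Divide row 2 by 2; eliminate column x2 from the other rows.
After both pivots, the entry at the z-row, column RHS is 199/5.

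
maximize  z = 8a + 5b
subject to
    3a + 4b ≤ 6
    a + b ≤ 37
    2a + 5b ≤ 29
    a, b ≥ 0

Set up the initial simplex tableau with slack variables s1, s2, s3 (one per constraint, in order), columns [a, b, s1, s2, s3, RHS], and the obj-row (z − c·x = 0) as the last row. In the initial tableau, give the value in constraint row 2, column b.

Constraint 2 has coefficient 1 on b.

1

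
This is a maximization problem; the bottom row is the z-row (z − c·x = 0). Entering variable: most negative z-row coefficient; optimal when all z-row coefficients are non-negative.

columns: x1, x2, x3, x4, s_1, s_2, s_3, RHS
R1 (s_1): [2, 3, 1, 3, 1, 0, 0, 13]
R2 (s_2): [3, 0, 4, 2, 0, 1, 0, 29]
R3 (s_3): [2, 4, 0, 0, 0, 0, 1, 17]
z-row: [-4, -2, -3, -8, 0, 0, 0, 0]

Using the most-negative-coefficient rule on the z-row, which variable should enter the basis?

Negative z-row entries: x1: -4, x2: -2, x3: -3, x4: -8.
The most negative is -8 in column x4, so x4 enters.

x4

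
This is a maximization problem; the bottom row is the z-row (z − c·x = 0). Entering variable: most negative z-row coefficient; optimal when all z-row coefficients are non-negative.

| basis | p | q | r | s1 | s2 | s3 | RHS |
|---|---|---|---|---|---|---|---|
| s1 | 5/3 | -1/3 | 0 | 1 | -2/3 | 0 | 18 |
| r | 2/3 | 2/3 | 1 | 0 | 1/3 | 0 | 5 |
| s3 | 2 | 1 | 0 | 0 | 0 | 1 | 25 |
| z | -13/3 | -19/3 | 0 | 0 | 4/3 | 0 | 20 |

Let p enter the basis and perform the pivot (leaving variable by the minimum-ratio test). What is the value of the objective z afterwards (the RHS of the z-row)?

Ratio test on column p — row 1: 18/(5/3) = 54/5; row 2: 5/(2/3) = 15/2; row 3: 25/2 = 25/2. Minimum is 15/2 at row 2 (r leaves); pivot element 2/3.
Pivot on row 2; the z-row RHS becomes 20 − (-13/3)·(15/2) = 105/2.

105/2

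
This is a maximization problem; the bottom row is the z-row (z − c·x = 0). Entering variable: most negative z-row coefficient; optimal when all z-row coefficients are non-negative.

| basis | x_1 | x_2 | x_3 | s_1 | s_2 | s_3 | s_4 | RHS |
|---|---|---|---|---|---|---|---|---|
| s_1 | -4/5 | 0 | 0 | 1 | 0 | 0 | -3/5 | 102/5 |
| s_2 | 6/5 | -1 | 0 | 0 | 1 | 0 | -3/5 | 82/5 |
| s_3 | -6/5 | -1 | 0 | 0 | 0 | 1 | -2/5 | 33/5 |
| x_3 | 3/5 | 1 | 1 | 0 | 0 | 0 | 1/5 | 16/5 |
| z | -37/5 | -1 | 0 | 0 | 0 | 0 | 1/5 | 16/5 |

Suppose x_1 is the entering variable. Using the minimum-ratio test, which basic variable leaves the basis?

x_3

Column x_1 entries and ratios — s_1: -4/5 ≤ 0, skip; s_2: (82/5)/(6/5) = 41/3; s_3: -6/5 ≤ 0, skip; x_3: (16/5)/(3/5) = 16/3.
Smallest ratio is 16/3 in the row of x_3, so x_3 leaves.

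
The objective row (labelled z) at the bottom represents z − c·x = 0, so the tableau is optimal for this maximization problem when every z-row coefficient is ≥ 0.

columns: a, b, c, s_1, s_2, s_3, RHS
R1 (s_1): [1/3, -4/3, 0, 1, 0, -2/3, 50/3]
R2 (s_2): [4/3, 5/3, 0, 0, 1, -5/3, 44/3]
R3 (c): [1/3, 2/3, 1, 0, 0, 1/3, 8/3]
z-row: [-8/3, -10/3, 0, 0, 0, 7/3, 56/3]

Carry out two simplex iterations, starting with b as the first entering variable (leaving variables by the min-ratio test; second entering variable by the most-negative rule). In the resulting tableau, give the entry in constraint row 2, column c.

-4

Ratio test on column b — row 1: entry -4/3 ≤ 0; row 2: (44/3)/(5/3) = 44/5; row 3: (8/3)/(2/3) = 4. Minimum is 4 at row 3 (c leaves); pivot element 2/3.
Divide row 3 by 2/3; eliminate column b from the other rows.
Second iteration: most negative z-row entry is -1 in column a, so a enters.
Ratio test on column a — row 1: 22/1 = 22; row 2: 8/(1/2) = 16; row 3: 4/(1/2) = 8. Minimum is 8 at row 3 (b leaves); pivot element 1/2.
Divide row 3 by 1/2; eliminate column a from the other rows.
After both pivots, the entry at constraint row 2, column c is -4.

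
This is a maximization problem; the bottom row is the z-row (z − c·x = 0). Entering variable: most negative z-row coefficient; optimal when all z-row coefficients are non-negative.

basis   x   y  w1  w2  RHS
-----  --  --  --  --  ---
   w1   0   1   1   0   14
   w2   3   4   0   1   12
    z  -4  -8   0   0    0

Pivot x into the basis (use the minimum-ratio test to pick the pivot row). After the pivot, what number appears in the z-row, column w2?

4/3

Ratio test on column x — row 1: entry 0 ≤ 0; row 2: 12/3 = 4. Minimum is 4 at row 2 (w2 leaves); pivot element 3.
Divide row 2 by 3; eliminate column x from the other rows.
z-row update in column w2: 0 − (-4)·(1/3) = 4/3.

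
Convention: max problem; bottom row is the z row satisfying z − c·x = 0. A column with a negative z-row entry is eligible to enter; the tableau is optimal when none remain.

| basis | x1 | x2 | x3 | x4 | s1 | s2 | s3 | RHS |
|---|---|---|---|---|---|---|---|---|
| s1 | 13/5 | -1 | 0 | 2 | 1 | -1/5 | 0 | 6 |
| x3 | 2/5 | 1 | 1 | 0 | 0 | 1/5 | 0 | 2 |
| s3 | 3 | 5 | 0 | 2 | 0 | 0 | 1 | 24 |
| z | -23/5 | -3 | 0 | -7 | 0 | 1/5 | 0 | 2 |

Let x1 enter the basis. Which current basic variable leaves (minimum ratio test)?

Column x1 entries and ratios — s1: 6/(13/5) = 30/13; x3: 2/(2/5) = 5; s3: 24/3 = 8.
Smallest ratio is 30/13 in the row of s1, so s1 leaves.

s1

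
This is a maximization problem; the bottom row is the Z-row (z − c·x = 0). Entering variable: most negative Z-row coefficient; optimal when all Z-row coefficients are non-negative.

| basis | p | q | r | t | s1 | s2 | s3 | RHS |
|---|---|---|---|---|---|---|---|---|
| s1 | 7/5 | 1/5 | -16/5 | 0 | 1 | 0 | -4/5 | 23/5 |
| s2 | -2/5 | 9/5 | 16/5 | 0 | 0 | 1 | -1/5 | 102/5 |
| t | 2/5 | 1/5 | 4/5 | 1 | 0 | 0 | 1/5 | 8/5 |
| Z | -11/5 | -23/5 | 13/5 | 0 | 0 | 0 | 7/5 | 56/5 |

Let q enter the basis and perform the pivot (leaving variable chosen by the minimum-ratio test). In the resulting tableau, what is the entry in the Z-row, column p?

Ratio test on column q — row 1: (23/5)/(1/5) = 23; row 2: (102/5)/(9/5) = 34/3; row 3: (8/5)/(1/5) = 8. Minimum is 8 at row 3 (t leaves); pivot element 1/5.
Divide row 3 by 1/5; eliminate column q from the other rows.
Z-row update in column p: -11/5 − (-23/5)·2 = 7.

7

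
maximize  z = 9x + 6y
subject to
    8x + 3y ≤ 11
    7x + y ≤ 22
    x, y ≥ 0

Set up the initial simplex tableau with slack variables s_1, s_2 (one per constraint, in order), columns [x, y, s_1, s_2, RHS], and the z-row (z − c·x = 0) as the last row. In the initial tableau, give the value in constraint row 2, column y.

Constraint 2 has coefficient 1 on y.

1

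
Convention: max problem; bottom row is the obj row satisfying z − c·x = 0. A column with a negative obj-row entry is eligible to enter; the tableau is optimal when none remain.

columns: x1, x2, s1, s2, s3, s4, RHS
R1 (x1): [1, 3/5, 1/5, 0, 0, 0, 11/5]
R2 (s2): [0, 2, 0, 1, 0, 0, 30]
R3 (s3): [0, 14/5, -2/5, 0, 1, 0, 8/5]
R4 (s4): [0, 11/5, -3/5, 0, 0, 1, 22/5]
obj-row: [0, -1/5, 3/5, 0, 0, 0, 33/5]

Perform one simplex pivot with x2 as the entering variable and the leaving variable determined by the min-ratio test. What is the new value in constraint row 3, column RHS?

4/7

Ratio test on column x2 — row 1: (11/5)/(3/5) = 11/3; row 2: 30/2 = 15; row 3: (8/5)/(14/5) = 4/7; row 4: (22/5)/(11/5) = 2. Minimum is 4/7 at row 3 (s3 leaves); pivot element 14/5.
Divide row 3 by 14/5; eliminate column x2 from the other rows.
In the new row 3, the RHS entry is the old entry divided by the pivot: (8/5)/(14/5) = 4/7.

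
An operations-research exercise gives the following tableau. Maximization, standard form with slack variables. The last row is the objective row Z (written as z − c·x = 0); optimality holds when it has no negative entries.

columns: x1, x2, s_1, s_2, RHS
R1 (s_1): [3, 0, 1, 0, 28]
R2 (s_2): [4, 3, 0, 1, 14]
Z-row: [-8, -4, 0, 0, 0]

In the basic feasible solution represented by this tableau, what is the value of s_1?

28

s_1 is basic (row 1); its value is the RHS of that row, 28.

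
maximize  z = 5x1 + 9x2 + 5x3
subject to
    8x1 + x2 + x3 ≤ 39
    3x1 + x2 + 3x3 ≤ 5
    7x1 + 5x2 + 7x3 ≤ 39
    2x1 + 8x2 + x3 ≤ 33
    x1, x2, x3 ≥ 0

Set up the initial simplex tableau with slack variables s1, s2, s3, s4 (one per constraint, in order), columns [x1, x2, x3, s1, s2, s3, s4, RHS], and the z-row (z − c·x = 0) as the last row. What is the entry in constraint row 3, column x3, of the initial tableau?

Constraint 3 has coefficient 7 on x3.

7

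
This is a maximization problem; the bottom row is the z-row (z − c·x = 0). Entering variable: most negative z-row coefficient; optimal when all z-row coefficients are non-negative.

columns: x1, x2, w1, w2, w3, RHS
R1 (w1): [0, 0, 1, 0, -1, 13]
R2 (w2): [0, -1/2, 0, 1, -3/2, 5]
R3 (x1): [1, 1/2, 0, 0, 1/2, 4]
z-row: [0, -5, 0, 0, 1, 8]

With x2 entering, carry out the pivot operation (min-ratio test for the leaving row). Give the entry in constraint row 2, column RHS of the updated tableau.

9

Ratio test on column x2 — row 1: entry 0 ≤ 0; row 2: entry -1/2 ≤ 0; row 3: 4/(1/2) = 8. Minimum is 8 at row 3 (x1 leaves); pivot element 1/2.
Divide row 3 by 1/2; eliminate column x2 from the other rows.
Row 2 update in column RHS: 5 − (-1/2)·8 = 9.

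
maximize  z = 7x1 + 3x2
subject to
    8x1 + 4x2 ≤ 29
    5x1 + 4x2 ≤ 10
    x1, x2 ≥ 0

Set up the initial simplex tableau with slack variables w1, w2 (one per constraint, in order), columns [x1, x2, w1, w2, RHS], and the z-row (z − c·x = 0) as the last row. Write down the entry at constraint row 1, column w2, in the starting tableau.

0

Slack w2 belongs to constraint 2; its column is the unit vector e_2, so the entry in row 1 is 0.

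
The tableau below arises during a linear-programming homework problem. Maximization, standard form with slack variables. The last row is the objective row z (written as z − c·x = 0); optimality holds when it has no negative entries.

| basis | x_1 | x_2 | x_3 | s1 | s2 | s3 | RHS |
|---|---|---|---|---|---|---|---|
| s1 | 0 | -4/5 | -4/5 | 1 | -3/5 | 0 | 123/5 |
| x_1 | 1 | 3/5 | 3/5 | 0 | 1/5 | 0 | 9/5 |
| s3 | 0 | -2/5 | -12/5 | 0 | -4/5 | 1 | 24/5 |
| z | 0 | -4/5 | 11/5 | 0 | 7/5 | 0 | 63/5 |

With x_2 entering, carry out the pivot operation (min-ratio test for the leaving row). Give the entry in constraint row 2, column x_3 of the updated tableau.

Ratio test on column x_2 — row 1: entry -4/5 ≤ 0; row 2: (9/5)/(3/5) = 3; row 3: entry -2/5 ≤ 0. Minimum is 3 at row 2 (x_1 leaves); pivot element 3/5.
Divide row 2 by 3/5; eliminate column x_2 from the other rows.
In the new row 2, the x_3 entry is the old entry divided by the pivot: (3/5)/(3/5) = 1.

1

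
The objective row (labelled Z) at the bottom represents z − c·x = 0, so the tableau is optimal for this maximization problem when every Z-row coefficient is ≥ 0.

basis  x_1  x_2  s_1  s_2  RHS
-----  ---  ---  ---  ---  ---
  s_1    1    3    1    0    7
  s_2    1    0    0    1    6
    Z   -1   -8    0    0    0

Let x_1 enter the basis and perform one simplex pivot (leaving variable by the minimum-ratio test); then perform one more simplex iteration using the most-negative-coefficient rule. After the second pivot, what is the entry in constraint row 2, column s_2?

1

Ratio test on column x_1 — row 1: 7/1 = 7; row 2: 6/1 = 6. Minimum is 6 at row 2 (s_2 leaves); pivot element 1.
Divide row 2 by 1; eliminate column x_1 from the other rows.
Second iteration: most negative Z-row entry is -8 in column x_2, so x_2 enters.
Ratio test on column x_2 — row 1: 1/3 = 1/3; row 2: entry 0 ≤ 0. Minimum is 1/3 at row 1 (s_1 leaves); pivot element 3.
Divide row 1 by 3; eliminate column x_2 from the other rows.
After both pivots, the entry at constraint row 2, column s_2 is 1.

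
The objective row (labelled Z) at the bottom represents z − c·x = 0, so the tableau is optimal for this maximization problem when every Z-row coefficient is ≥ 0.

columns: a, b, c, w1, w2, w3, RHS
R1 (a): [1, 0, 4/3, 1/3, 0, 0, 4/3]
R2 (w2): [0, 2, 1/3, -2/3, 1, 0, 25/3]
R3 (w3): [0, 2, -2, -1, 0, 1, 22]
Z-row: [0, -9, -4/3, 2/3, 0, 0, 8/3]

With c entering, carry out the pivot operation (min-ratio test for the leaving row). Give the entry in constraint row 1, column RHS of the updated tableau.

1

Ratio test on column c — row 1: (4/3)/(4/3) = 1; row 2: (25/3)/(1/3) = 25; row 3: entry -2 ≤ 0. Minimum is 1 at row 1 (a leaves); pivot element 4/3.
Divide row 1 by 4/3; eliminate column c from the other rows.
In the new row 1, the RHS entry is the old entry divided by the pivot: (4/3)/(4/3) = 1.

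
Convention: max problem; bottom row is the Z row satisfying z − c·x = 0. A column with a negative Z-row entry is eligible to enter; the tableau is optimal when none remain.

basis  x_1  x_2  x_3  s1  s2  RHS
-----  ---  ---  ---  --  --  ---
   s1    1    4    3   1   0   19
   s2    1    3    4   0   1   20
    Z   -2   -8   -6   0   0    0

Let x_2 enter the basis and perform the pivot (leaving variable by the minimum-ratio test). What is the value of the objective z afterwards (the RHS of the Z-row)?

38

Ratio test on column x_2 — row 1: 19/4 = 19/4; row 2: 20/3 = 20/3. Minimum is 19/4 at row 1 (s1 leaves); pivot element 4.
Pivot on row 1; the Z-row RHS becomes 0 − (-8)·(19/4) = 38.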